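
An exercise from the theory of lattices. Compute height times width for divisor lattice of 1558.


Height = length of longest chain minus 1; width = size of largest antichain.
A maximum chain: 1 | 41 | 779 | 1558  (height 3).
A maximum antichain: {2, 19, 41}  (width 3).
Product = 3 * 3 = 9


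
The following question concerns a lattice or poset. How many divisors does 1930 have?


Divisors of 1930: [1, 2, 5, 10, 193, 386, 965, 1930]
Count: 8


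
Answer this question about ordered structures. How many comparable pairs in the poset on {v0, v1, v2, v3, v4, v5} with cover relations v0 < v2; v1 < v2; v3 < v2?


A comparable pair {a,b} has a < b or b < a in the order.
Count unordered pairs where one element is strictly below the other.
Examples: {v0,v2}, {v1,v2}, {v2,v3}
Total comparable pairs: 3


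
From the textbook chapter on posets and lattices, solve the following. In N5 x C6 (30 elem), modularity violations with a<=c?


Modular law: if a <= c then a v (b ^ c) = (a v b) ^ c.
Check all triples (a,b,c) with a <= c among 30 elements.
  e.g. a=(a,0), b=(c,0), c=(b,0): lhs=(a,0) != rhs=(b,0)
  e.g. a=(a,0), b=(c,1), c=(b,0): lhs=(a,0) != rhs=(b,0)
Total violating triples: 126


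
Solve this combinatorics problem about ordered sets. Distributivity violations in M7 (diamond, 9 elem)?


Distributive law: a ^ (b v c) = (a ^ b) v (a ^ c).
Check all 9^3 = 729 ordered triples (a,b,c).
  e.g. a=a1, b=a2, c=a3: lhs=a1 != rhs=0
  e.g. a=a1, b=a2, c=a4: lhs=a1 != rhs=0
Total violating triples: 210


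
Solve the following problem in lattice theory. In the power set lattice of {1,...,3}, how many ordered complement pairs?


Complement pair (a,b): a meet b = bottom, a join b = top.
Here: A intersect B = {} and A union B = {1,...,3}.
Pairs found: ({},{1,2,3}), ({1},{2,3}), ({2},{1,3}), ({3},{1,2}), ... (4 more)
Total ordered pairs: 8


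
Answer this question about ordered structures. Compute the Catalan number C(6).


C(n) = C(2n, n) / (n+1).
C(12, 6) = 924
C(6) = 924 / 7 = 132


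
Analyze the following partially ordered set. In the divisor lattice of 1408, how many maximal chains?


A maximal chain goes from the minimum element to a maximal element via cover relations.
Counting all min-to-max paths in the cover graph.
Total maximal chains: 8


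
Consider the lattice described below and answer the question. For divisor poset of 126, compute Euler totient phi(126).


phi(n) = n * prod_{p|n} (1 - 1/p).
Prime divisors of 126: [2, 3, 7]
phi(126) = 126 * (1 - 1/2) * (1 - 1/3) * (1 - 1/7)
phi(126) = 36


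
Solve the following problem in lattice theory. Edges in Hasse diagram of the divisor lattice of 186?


A cover relation a -< b holds when a < b with no c strictly between.
Cover relations:
  1 -< 2
  1 -< 3
  1 -< 31
  2 -< 6
  2 -< 62
  3 -< 6
  3 -< 93
  6 -< 186
  ...4 more
Total: 12


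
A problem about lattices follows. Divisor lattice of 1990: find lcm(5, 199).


In a divisor lattice, join = lcm (least common multiple).
gcd(5,199) = 1
lcm(5,199) = 5*199/gcd = 995/1 = 995


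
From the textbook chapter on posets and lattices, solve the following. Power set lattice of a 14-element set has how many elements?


Power set = 2^n.
2^14 = 16384


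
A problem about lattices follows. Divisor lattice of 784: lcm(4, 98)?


Join=lcm.
gcd(4,98)=2
lcm=196


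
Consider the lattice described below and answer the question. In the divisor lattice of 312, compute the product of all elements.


Divisors of 312: [1, 2, 3, 4, 6, 8, 12, 13, 24, 26, 39, 52, 78, 104, 156, 312]
Product = n^(d(n)/2) = 312^(16/2)
Product = 89791815397090000896


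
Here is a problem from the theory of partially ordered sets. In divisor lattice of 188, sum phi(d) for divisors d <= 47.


Divisors of 188 up to 47: [1, 2, 4, 47]
phi values: [1, 1, 2, 46]
Sum = 50


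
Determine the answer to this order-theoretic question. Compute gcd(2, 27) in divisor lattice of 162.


In a divisor lattice, meet = gcd (greatest common divisor).
By Euclidean algorithm or factoring: gcd(2,27) = 1


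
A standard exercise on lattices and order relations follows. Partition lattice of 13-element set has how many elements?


B(n) = number of set partitions of an n-element set.
B(n) satisfies the recurrence: B(n+1) = sum_k C(n,k)*B(k).
B(13) = 27644437


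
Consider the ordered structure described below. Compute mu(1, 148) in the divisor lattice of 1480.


In a divisor lattice, mu(a,b) = mu(b/a) where mu is the classical Mobius function.
b/a = 148/1 = 148
Prime factorization of 148: primes [2, 37]
148 is not squarefree, so mu(148) = 0


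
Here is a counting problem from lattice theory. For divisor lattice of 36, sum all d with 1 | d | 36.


Interval [1,36] in divisors of 36: [1, 2, 3, 4, 6, 9, 12, 18, 36]
Sum = 91


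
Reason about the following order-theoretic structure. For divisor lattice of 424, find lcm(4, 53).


In a divisor lattice, join = lcm (least common multiple).
Compute lcm iteratively: start with first element, then lcm(current, next).
Elements: [4, 53]
lcm(4,53) = 212
Final lcm = 212


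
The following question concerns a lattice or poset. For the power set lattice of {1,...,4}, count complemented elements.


An element a is complemented if some b has a meet b = bottom, a join b = top.
every subset A has complement S\A, so all elements are complemented.
Complemented elements: {}, {1}, {2}, {3}, {4}, {1,2}, ... (10 more)
Count: 16


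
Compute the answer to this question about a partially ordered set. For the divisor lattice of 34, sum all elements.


sigma(n) = sum of divisors.
Divisors of 34: [1, 2, 17, 34]
Sum = 54


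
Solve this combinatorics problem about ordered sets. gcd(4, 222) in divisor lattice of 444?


Meet=gcd.
gcd(4,222)=2


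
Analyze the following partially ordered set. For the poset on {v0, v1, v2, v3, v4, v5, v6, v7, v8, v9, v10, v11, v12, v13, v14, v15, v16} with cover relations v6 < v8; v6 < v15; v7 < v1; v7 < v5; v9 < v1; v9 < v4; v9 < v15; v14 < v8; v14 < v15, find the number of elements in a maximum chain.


A chain is a totally ordered subset; we count the number of elements in a maximum chain.
Compute, for each element x, the size of the longest chain ending at x:
  v0: 1
  v2: 1
  v3: 1
  v6: 1
  v7: 1
  v9: 1
  ...
A maximum chain: v7 < v1
Number of elements in the longest chain: 2


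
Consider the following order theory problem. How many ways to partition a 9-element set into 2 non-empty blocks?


S(n,k) = k*S(n-1,k) + S(n-1,k-1).
S(8,2) = 127, S(8,1) = 1
S(9,2) = 2*127 + 1 = 254 + 1
S(9,2) = 255


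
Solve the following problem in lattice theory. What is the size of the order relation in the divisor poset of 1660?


The order relation is {(a,b) : a <= b}, reflexive so it includes (a,a).
Examples: (1,1), (1,10), (1,166), (1,1660), (1,2), ...
Total ordered pairs: 54


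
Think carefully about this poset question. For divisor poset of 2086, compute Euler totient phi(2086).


phi(n) = n * prod_{p|n} (1 - 1/p).
Prime divisors of 2086: [2, 7, 149]
phi(2086) = 2086 * (1 - 1/2) * (1 - 1/7) * (1 - 1/149)
phi(2086) = 888


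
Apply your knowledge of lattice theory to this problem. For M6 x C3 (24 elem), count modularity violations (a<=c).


Modular law: if a <= c then a v (b ^ c) = (a v b) ^ c.
Check all triples (a,b,c) with a <= c among 24 elements.
This lattice is modular (diamonds M_m and their chain-products are modular).
Total violating triples: 0


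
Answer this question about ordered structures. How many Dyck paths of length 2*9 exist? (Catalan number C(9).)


C(n) = C(2n, n) / (n+1).
C(18, 9) = 48620
C(9) = 48620 / 10 = 4862


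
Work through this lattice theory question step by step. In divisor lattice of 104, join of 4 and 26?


In a divisor lattice, join = lcm (least common multiple).
gcd(4,26) = 2
lcm(4,26) = 4*26/gcd = 104/2 = 52


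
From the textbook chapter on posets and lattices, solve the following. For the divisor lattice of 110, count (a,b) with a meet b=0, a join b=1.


Complement pair (a,b): a meet b = bottom, a join b = top.
Here: gcd(a,b)=1 and lcm(a,b)=110, i.e. a*b=110 with a,b coprime.
Pairs found: (1,110), (2,55), (5,22), (10,11), ... (4 more)
Total ordered pairs: 8


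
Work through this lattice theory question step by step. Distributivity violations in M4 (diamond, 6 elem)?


Distributive law: a ^ (b v c) = (a ^ b) v (a ^ c).
Check all 6^3 = 216 ordered triples (a,b,c).
  e.g. a=a1, b=a2, c=a3: lhs=a1 != rhs=0
  e.g. a=a1, b=a2, c=a4: lhs=a1 != rhs=0
Total violating triples: 24


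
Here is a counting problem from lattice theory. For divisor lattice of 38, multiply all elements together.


Divisors of 38: [1, 2, 19, 38]
Product = n^(d(n)/2) = 38^(4/2)
Product = 1444


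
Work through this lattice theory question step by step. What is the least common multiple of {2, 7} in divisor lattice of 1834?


In a divisor lattice, join = lcm (least common multiple).
Compute lcm iteratively: start with first element, then lcm(current, next).
Elements: [2, 7]
lcm(2,7) = 14
Final lcm = 14


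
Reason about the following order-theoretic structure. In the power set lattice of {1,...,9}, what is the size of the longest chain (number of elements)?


A chain is a totally ordered subset; we count the number of elements in a maximum chain.
Compute, for each element x, the size of the longest chain ending at x:
  {}: 1
  {1}: 2
  {2}: 2
  {3}: 2
  {4}: 2
  {5}: 2
  ...
A maximum chain: {} < {1} < {1,2} < {1,2,3} < {1,2,3,4} < {1,2,3,4,5} < {1,2,3,4,5,6} < {1,2,3,4,5,6,7} < {1,2,3,4,5,6,7,8} < {1,2,3,4,5,6,7,8,9}
Number of elements in the longest chain: 10


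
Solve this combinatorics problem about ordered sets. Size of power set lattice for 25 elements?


Power set = 2^n.
2^25 = 33554432


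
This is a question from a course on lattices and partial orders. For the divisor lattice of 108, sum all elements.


sigma(n) = sum of divisors.
Divisors of 108: [1, 2, 3, 4, 6, 9, 12, 18, 27, 36, 54, 108]
Sum = 280


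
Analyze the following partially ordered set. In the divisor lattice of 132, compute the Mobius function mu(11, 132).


In a divisor lattice, mu(a,b) = mu(b/a) where mu is the classical Mobius function.
b/a = 132/11 = 12
Prime factorization of 12: primes [2, 3]
12 is not squarefree, so mu(12) = 0


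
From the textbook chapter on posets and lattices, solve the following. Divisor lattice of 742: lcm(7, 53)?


Join=lcm.
gcd(7,53)=1
lcm=371


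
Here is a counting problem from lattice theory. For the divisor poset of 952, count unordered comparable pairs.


A comparable pair {a,b} has a < b or b < a in the order.
Count unordered pairs where one element is strictly below the other.
Examples: {1,2}, {1,4}, {1,7}, {1,8}, ...
Total comparable pairs: 74


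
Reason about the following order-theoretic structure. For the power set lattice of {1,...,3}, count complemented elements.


An element a is complemented if some b has a meet b = bottom, a join b = top.
every subset A has complement S\A, so all elements are complemented.
Complemented elements: {}, {1}, {2}, {3}, {1,2}, {1,3}, ... (2 more)
Count: 8


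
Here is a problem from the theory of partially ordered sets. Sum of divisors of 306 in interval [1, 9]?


Interval [1,9] in divisors of 306: [1, 3, 9]
Sum = 13


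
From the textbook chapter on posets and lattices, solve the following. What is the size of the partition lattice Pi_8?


B(n) = number of set partitions of an n-element set.
B(n) satisfies the recurrence: B(n+1) = sum_k C(n,k)*B(k).
B(8) = 4140


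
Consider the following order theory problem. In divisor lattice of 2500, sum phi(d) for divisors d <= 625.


Divisors of 2500 up to 625: [1, 2, 4, 5, 10, 20, 25, 50, 100, 125, 250, 500, 625]
phi values: [1, 1, 2, 4, 4, 8, 20, 20, 40, 100, 100, 200, 500]
Sum = 1000


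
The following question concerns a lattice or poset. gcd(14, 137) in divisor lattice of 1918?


Meet=gcd.
gcd(14,137)=1


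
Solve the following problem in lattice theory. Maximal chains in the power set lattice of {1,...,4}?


A maximal chain goes from the minimum element to a maximal element via cover relations.
Counting all min-to-max paths in the cover graph.
Total maximal chains: 24


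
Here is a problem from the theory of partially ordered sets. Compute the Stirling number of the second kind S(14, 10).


S(n,k) = k*S(n-1,k) + S(n-1,k-1).
S(13,10) = 39325, S(13,9) = 359502
S(14,10) = 10*39325 + 359502 = 393250 + 359502
S(14,10) = 752752


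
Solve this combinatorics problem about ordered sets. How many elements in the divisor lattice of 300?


Divisors of 300: [1, 2, 3, 4, 5, 6, 10, 12, 15, 20, 25, 30, 50, 60, 75, 100, 150, 300]
Count: 18


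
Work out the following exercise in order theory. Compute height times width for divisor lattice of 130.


Height = length of longest chain minus 1; width = size of largest antichain.
A maximum chain: 1 | 13 | 65 | 130  (height 3).
A maximum antichain: {2, 5, 13}  (width 3).
Product = 3 * 3 = 9


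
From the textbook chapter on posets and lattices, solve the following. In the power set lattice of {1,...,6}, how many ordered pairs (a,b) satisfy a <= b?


The order relation is {(a,b) : a <= b}, reflexive so it includes (a,a).
Examples: ({},{}), ({},{1,2}), ({},{1,2,3}), ({},{1,2,3,4}), ({},{1,2,3,4,5}), ...
Total ordered pairs: 729


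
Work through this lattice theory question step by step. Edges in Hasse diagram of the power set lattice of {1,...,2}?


A cover relation a -< b holds when a < b with no c strictly between.
Cover relations:
  {} -< {1}
  {} -< {2}
  {1} -< {1,2}
  {2} -< {1,2}
Total: 4


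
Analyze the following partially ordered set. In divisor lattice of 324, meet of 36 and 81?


In a divisor lattice, meet = gcd (greatest common divisor).
By Euclidean algorithm or factoring: gcd(36,81) = 9


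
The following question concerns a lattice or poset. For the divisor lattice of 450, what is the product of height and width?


Height = length of longest chain minus 1; width = size of largest antichain.
A maximum chain: 1 | 5 | 25 | 75 | 225 | 450  (height 5).
A maximum antichain: {6, 9, 10, 15, 25}  (width 5).
Product = 5 * 5 = 25


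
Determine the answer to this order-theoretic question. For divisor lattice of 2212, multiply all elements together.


Divisors of 2212: [1, 2, 4, 7, 14, 28, 79, 158, 316, 553, 1106, 2212]
Product = n^(d(n)/2) = 2212^(12/2)
Product = 117141487839601168384


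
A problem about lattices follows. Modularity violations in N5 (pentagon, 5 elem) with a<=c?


Modular law: if a <= c then a v (b ^ c) = (a v b) ^ c.
Check all triples (a,b,c) with a <= c among 5 elements.
  e.g. a=a, b=c, c=b: lhs=a != rhs=b
Total violating triples: 1


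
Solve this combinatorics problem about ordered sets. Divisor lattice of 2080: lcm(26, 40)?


Join=lcm.
gcd(26,40)=2
lcm=520


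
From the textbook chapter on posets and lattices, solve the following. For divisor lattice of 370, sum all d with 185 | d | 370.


Interval [185,370] in divisors of 370: [185, 370]
Sum = 555


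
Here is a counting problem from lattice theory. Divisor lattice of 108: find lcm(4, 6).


In a divisor lattice, join = lcm (least common multiple).
gcd(4,6) = 2
lcm(4,6) = 4*6/gcd = 24/2 = 12


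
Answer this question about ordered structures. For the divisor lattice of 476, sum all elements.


sigma(n) = sum of divisors.
Divisors of 476: [1, 2, 4, 7, 14, 17, 28, 34, 68, 119, 238, 476]
Sum = 1008


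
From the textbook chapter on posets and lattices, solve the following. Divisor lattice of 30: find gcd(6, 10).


In a divisor lattice, meet = gcd (greatest common divisor).
By Euclidean algorithm or factoring: gcd(6,10) = 2


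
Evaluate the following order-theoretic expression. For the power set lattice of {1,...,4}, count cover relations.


A cover relation a -< b holds when a < b with no c strictly between.
Cover relations:
  {} -< {1}
  {} -< {2}
  {} -< {3}
  {} -< {4}
  {1} -< {1,2}
  {1} -< {1,3}
  {1} -< {1,4}
  {2} -< {1,2}
  ...24 more
Total: 32


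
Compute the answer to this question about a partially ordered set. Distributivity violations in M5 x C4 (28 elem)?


Distributive law: a ^ (b v c) = (a ^ b) v (a ^ c).
Check all 28^3 = 21952 ordered triples (a,b,c).
  e.g. a=(a1,0), b=(a2,0), c=(a3,0): lhs=(a1,0) != rhs=(0,0)
  e.g. a=(a1,0), b=(a2,0), c=(a3,1): lhs=(a1,0) != rhs=(0,0)
Total violating triples: 3840


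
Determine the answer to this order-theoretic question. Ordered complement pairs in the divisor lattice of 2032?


Complement pair (a,b): a meet b = bottom, a join b = top.
Here: gcd(a,b)=1 and lcm(a,b)=2032, i.e. a*b=2032 with a,b coprime.
Pairs found: (1,2032), (16,127), (127,16), (2032,1)
Total ordered pairs: 4


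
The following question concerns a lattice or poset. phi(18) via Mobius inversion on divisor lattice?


phi(n) = n * prod_{p|n} (1 - 1/p).
Prime divisors of 18: [2, 3]
phi(18) = 18 * (1 - 1/2) * (1 - 1/3)
phi(18) = 6


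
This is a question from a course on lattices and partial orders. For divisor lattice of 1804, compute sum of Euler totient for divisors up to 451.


Divisors of 1804 up to 451: [1, 2, 4, 11, 22, 41, 44, 82, 164, 451]
phi values: [1, 1, 2, 10, 10, 40, 20, 40, 80, 400]
Sum = 604


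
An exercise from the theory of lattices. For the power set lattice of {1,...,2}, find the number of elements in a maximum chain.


A chain is a totally ordered subset; we count the number of elements in a maximum chain.
Compute, for each element x, the size of the longest chain ending at x:
  {}: 1
  {1}: 2
  {2}: 2
  {1,2}: 3
A maximum chain: {} < {1} < {1,2}
Number of elements in the longest chain: 3


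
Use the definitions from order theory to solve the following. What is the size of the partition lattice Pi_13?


B(n) = number of set partitions of an n-element set.
B(n) satisfies the recurrence: B(n+1) = sum_k C(n,k)*B(k).
B(13) = 27644437


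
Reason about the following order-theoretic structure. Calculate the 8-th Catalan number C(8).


C(n) = C(2n, n) / (n+1).
C(16, 8) = 12870
C(8) = 12870 / 9 = 1430


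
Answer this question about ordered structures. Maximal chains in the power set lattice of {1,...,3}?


A maximal chain goes from the minimum element to a maximal element via cover relations.
Counting all min-to-max paths in the cover graph.
Total maximal chains: 6


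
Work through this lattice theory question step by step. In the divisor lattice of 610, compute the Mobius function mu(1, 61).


In a divisor lattice, mu(a,b) = mu(b/a) where mu is the classical Mobius function.
b/a = 61/1 = 61
Prime factorization of 61: primes [61]
61 is squarefree with 1 prime factor(s), so mu(61) = (-1)^1 = -1


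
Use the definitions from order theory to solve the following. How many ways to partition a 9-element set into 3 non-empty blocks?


S(n,k) = k*S(n-1,k) + S(n-1,k-1).
S(8,3) = 966, S(8,2) = 127
S(9,3) = 3*966 + 127 = 2898 + 127
S(9,3) = 3025


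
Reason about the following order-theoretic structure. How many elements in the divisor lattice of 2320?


Divisors of 2320: [1, 2, 4, 5, 8, 10, 16, 20, 29, 40, 58, 80, 116, 145, 232, 290, 464, 580, 1160, 2320]
Count: 20


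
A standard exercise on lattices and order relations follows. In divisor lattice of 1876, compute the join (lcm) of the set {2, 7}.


In a divisor lattice, join = lcm (least common multiple).
Compute lcm iteratively: start with first element, then lcm(current, next).
Elements: [2, 7]
lcm(2,7) = 14
Final lcm = 14


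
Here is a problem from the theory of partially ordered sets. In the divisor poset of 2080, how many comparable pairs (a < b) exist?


A comparable pair {a,b} has a < b or b < a in the order.
Count unordered pairs where one element is strictly below the other.
Examples: {1,2}, {1,4}, {1,5}, {1,8}, ...
Total comparable pairs: 165


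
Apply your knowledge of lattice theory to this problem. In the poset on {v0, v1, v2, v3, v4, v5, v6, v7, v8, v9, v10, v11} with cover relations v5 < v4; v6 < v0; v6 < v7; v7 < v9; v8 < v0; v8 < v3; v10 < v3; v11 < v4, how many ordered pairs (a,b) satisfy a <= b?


The order relation is {(a,b) : a <= b}, reflexive so it includes (a,a).
Examples: (v0,v0), (v1,v1), (v10,v10), (v10,v3), (v11,v11), ...
Total ordered pairs: 21


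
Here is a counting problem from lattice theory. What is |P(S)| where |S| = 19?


Power set = 2^n.
2^19 = 524288


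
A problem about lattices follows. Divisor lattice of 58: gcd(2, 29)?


Meet=gcd.
gcd(2,29)=1


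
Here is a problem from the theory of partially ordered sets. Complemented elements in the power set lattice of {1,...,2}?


An element a is complemented if some b has a meet b = bottom, a join b = top.
every subset A has complement S\A, so all elements are complemented.
Complemented elements: {}, {1}, {2}, {1,2}
Count: 4


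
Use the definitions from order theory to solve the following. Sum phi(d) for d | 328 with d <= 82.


Divisors of 328 up to 82: [1, 2, 4, 8, 41, 82]
phi values: [1, 1, 2, 4, 40, 40]
Sum = 88


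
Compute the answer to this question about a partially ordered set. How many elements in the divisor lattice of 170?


Divisors of 170: [1, 2, 5, 10, 17, 34, 85, 170]
Count: 8


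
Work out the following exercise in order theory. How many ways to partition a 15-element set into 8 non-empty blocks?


S(n,k) = k*S(n-1,k) + S(n-1,k-1).
S(14,8) = 20912320, S(14,7) = 49329280
S(15,8) = 8*20912320 + 49329280 = 167298560 + 49329280
S(15,8) = 216627840


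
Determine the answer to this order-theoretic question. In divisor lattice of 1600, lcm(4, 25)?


Join=lcm.
gcd(4,25)=1
lcm=100


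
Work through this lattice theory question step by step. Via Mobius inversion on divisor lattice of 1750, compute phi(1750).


phi(n) = n * prod_{p|n} (1 - 1/p).
Prime divisors of 1750: [2, 5, 7]
phi(1750) = 1750 * (1 - 1/2) * (1 - 1/5) * (1 - 1/7)
phi(1750) = 600


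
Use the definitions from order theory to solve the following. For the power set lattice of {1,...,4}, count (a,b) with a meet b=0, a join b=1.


Complement pair (a,b): a meet b = bottom, a join b = top.
Here: A intersect B = {} and A union B = {1,...,4}.
Pairs found: ({},{1,2,3,4}), ({1},{2,3,4}), ({2},{1,3,4}), ({3},{1,2,4}), ... (12 more)
Total ordered pairs: 16


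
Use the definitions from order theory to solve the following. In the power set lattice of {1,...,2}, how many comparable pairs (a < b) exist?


A comparable pair {a,b} has a < b or b < a in the order.
Count unordered pairs where one element is strictly below the other.
Examples: {{},{1}}, {{},{2}}, {{},{1,2}}, {{1},{1,2}}, ...
Total comparable pairs: 5


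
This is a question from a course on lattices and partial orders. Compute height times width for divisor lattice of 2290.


Height = length of longest chain minus 1; width = size of largest antichain.
A maximum chain: 1 | 229 | 1145 | 2290  (height 3).
A maximum antichain: {2, 5, 229}  (width 3).
Product = 3 * 3 = 9


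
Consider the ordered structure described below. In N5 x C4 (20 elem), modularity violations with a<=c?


Modular law: if a <= c then a v (b ^ c) = (a v b) ^ c.
Check all triples (a,b,c) with a <= c among 20 elements.
  e.g. a=(a,0), b=(c,0), c=(b,0): lhs=(a,0) != rhs=(b,0)
  e.g. a=(a,0), b=(c,1), c=(b,0): lhs=(a,0) != rhs=(b,0)
Total violating triples: 40


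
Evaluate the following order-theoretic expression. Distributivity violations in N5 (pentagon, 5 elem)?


Distributive law: a ^ (b v c) = (a ^ b) v (a ^ c).
Check all 5^3 = 125 ordered triples (a,b,c).
  e.g. a=b, b=a, c=c: lhs=b != rhs=a
  e.g. a=b, b=c, c=a: lhs=b != rhs=a
Total violating triples: 2


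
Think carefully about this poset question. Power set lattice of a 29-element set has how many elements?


Power set = 2^n.
2^29 = 536870912


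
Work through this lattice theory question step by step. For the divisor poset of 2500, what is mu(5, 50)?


In a divisor lattice, mu(a,b) = mu(b/a) where mu is the classical Mobius function.
b/a = 50/5 = 10
Prime factorization of 10: primes [2, 5]
10 is squarefree with 2 prime factor(s), so mu(10) = (-1)^2 = 1


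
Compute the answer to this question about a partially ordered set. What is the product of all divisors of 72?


Divisors of 72: [1, 2, 3, 4, 6, 8, 9, 12, 18, 24, 36, 72]
Product = n^(d(n)/2) = 72^(12/2)
Product = 139314069504


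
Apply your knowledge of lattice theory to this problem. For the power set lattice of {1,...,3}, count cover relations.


A cover relation a -< b holds when a < b with no c strictly between.
Cover relations:
  {} -< {1}
  {} -< {2}
  {} -< {3}
  {1} -< {1,2}
  {1} -< {1,3}
  {2} -< {1,2}
  {2} -< {2,3}
  {3} -< {1,3}
  ...4 more
Total: 12


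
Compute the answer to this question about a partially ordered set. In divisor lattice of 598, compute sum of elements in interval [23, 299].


Interval [23,299] in divisors of 598: [23, 299]
Sum = 322


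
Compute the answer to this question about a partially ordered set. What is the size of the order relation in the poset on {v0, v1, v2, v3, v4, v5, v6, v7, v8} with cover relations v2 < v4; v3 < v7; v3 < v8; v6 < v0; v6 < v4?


The order relation is {(a,b) : a <= b}, reflexive so it includes (a,a).
Examples: (v0,v0), (v1,v1), (v2,v2), (v2,v4), (v3,v3), ...
Total ordered pairs: 14


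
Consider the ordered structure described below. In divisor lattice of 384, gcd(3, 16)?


Meet=gcd.
gcd(3,16)=1


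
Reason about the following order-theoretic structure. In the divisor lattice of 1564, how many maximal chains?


A maximal chain goes from the minimum element to a maximal element via cover relations.
Counting all min-to-max paths in the cover graph.
Total maximal chains: 12


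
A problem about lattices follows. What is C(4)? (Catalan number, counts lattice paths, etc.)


C(n) = C(2n, n) / (n+1).
C(8, 4) = 70
C(4) = 70 / 5 = 14


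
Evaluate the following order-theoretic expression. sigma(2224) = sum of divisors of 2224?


sigma(n) = sum of divisors.
Divisors of 2224: [1, 2, 4, 8, 16, 139, 278, 556, 1112, 2224]
Sum = 4340


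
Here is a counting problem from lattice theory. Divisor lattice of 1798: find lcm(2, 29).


In a divisor lattice, join = lcm (least common multiple).
gcd(2,29) = 1
lcm(2,29) = 2*29/gcd = 58/1 = 58


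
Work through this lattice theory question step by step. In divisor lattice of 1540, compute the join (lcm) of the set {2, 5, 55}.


In a divisor lattice, join = lcm (least common multiple).
Compute lcm iteratively: start with first element, then lcm(current, next).
Elements: [2, 5, 55]
lcm(2,5) = 10
lcm(10,55) = 110
Final lcm = 110


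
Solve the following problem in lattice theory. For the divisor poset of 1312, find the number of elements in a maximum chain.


A chain is a totally ordered subset; we count the number of elements in a maximum chain.
Compute, for each element x, the size of the longest chain ending at x:
  1: 1
  2: 2
  41: 2
  4: 3
  8: 4
  82: 3
  ...
A maximum chain: 1 < 2 < 4 < 8 < 16 < 32 < 1312
Number of elements in the longest chain: 7


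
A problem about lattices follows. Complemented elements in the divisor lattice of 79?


An element a is complemented if some b has a meet b = bottom, a join b = top.
a is complemented iff gcd(a, n/a)=1, i.e. a is a unitary divisor of 79.
Complemented elements: 1, 79
Count: 2


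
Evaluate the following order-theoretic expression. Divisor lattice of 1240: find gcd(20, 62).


In a divisor lattice, meet = gcd (greatest common divisor).
By Euclidean algorithm or factoring: gcd(20,62) = 2


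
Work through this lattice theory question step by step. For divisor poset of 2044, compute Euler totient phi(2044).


phi(n) = n * prod_{p|n} (1 - 1/p).
Prime divisors of 2044: [2, 7, 73]
phi(2044) = 2044 * (1 - 1/2) * (1 - 1/7) * (1 - 1/73)
phi(2044) = 864


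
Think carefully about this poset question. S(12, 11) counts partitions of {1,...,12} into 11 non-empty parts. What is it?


S(n,k) = k*S(n-1,k) + S(n-1,k-1).
S(11,11) = 1, S(11,10) = 55
S(12,11) = 11*1 + 55 = 11 + 55
S(12,11) = 66


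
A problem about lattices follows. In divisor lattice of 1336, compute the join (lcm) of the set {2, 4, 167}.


In a divisor lattice, join = lcm (least common multiple).
Compute lcm iteratively: start with first element, then lcm(current, next).
Elements: [2, 4, 167]
lcm(2,4) = 4
lcm(4,167) = 668
Final lcm = 668


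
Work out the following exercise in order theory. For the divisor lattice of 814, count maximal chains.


A maximal chain goes from the minimum element to a maximal element via cover relations.
Counting all min-to-max paths in the cover graph.
Total maximal chains: 6


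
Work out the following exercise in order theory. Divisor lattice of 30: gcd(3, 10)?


Meet=gcd.
gcd(3,10)=1


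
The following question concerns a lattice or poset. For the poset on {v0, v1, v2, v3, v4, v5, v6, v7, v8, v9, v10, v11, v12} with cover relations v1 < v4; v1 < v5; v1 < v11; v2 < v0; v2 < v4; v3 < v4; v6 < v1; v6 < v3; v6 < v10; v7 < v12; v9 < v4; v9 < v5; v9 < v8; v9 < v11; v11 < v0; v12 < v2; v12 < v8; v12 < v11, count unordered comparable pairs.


A comparable pair {a,b} has a < b or b < a in the order.
Count unordered pairs where one element is strictly below the other.
Examples: {v0,v1}, {v0,v2}, {v0,v6}, {v0,v7}, ...
Total comparable pairs: 31


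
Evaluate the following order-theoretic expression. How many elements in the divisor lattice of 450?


Divisors of 450: [1, 2, 3, 5, 6, 9, 10, 15, 18, 25, 30, 45, 50, 75, 90, 150, 225, 450]
Count: 18


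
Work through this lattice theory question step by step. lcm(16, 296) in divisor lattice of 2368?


Join=lcm.
gcd(16,296)=8
lcm=592


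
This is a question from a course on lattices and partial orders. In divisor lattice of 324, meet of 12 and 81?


In a divisor lattice, meet = gcd (greatest common divisor).
By Euclidean algorithm or factoring: gcd(12,81) = 3


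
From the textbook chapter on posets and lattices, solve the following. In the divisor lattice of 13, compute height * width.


Height = length of longest chain minus 1; width = size of largest antichain.
A maximum chain: 1 | 13  (height 1).
A maximum antichain: {1}  (width 1).
Product = 1 * 1 = 1


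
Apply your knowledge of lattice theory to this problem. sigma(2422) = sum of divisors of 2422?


sigma(n) = sum of divisors.
Divisors of 2422: [1, 2, 7, 14, 173, 346, 1211, 2422]
Sum = 4176


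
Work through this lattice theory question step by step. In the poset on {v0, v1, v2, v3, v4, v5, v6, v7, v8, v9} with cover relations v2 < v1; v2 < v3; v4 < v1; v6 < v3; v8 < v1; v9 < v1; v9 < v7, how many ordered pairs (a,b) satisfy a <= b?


The order relation is {(a,b) : a <= b}, reflexive so it includes (a,a).
Examples: (v0,v0), (v1,v1), (v2,v1), (v2,v2), (v2,v3), ...
Total ordered pairs: 17


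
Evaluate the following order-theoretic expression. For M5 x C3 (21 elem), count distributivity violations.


Distributive law: a ^ (b v c) = (a ^ b) v (a ^ c).
Check all 21^3 = 9261 ordered triples (a,b,c).
  e.g. a=(a1,0), b=(a2,0), c=(a3,0): lhs=(a1,0) != rhs=(0,0)
  e.g. a=(a1,0), b=(a2,0), c=(a3,1): lhs=(a1,0) != rhs=(0,0)
Total violating triples: 1620


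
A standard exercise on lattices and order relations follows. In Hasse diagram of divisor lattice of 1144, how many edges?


A cover relation a -< b holds when a < b with no c strictly between.
Cover relations:
  1 -< 2
  1 -< 11
  1 -< 13
  2 -< 4
  2 -< 22
  2 -< 26
  4 -< 8
  4 -< 44
  ...20 more
Total: 28


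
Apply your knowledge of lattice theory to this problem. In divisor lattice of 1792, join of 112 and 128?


In a divisor lattice, join = lcm (least common multiple).
gcd(112,128) = 16
lcm(112,128) = 112*128/gcd = 14336/16 = 896


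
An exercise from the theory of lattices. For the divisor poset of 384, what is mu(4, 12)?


In a divisor lattice, mu(a,b) = mu(b/a) where mu is the classical Mobius function.
b/a = 12/4 = 3
Prime factorization of 3: primes [3]
3 is squarefree with 1 prime factor(s), so mu(3) = (-1)^1 = -1


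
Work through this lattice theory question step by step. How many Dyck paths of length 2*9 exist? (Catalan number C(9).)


C(n) = C(2n, n) / (n+1).
C(18, 9) = 48620
C(9) = 48620 / 10 = 4862


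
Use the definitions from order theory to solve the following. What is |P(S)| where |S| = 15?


Power set = 2^n.
2^15 = 32768


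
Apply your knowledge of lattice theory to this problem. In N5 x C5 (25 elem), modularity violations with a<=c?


Modular law: if a <= c then a v (b ^ c) = (a v b) ^ c.
Check all triples (a,b,c) with a <= c among 25 elements.
  e.g. a=(a,0), b=(c,0), c=(b,0): lhs=(a,0) != rhs=(b,0)
  e.g. a=(a,0), b=(c,1), c=(b,0): lhs=(a,0) != rhs=(b,0)
Total violating triples: 75


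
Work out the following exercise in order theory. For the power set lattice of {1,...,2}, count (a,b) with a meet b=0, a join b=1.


Complement pair (a,b): a meet b = bottom, a join b = top.
Here: A intersect B = {} and A union B = {1,...,2}.
Pairs found: ({},{1,2}), ({1},{2}), ({2},{1}), ({1,2},{})
Total ordered pairs: 4


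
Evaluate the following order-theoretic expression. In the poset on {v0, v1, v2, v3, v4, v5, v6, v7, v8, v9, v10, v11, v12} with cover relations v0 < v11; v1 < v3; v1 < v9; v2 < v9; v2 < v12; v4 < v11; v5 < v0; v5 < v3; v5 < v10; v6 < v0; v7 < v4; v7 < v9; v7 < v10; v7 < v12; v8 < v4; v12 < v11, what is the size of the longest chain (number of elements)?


A chain is a totally ordered subset; we count the number of elements in a maximum chain.
Compute, for each element x, the size of the longest chain ending at x:
  v1: 1
  v2: 1
  v5: 1
  v6: 1
  v7: 1
  v8: 1
  ...
A maximum chain: v5 < v0 < v11
Number of elements in the longest chain: 3


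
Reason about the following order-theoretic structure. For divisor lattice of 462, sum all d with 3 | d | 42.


Interval [3,42] in divisors of 462: [3, 6, 21, 42]
Sum = 72


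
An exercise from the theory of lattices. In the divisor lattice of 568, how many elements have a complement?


An element a is complemented if some b has a meet b = bottom, a join b = top.
a is complemented iff gcd(a, n/a)=1, i.e. a is a unitary divisor of 568.
Complemented elements: 1, 8, 71, 568
Count: 4


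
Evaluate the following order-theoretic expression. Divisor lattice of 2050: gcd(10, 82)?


Meet=gcd.
gcd(10,82)=2


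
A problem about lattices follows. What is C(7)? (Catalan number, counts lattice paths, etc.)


C(n) = C(2n, n) / (n+1).
C(14, 7) = 3432
C(7) = 3432 / 8 = 429


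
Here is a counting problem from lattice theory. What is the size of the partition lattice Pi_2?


B(n) = number of set partitions of an n-element set.
B(n) satisfies the recurrence: B(n+1) = sum_k C(n,k)*B(k).
B(2) = 2


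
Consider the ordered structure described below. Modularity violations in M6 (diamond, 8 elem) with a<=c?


Modular law: if a <= c then a v (b ^ c) = (a v b) ^ c.
Check all triples (a,b,c) with a <= c among 8 elements.
This lattice is modular (diamonds M_m and their chain-products are modular).
Total violating triples: 0


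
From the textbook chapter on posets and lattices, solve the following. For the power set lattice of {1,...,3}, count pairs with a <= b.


The order relation is {(a,b) : a <= b}, reflexive so it includes (a,a).
Examples: ({},{}), ({},{1,2}), ({},{1,2,3}), ({},{1,3}), ({},{1}), ...
Total ordered pairs: 27


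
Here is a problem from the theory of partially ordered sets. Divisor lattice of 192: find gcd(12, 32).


In a divisor lattice, meet = gcd (greatest common divisor).
By Euclidean algorithm or factoring: gcd(12,32) = 4


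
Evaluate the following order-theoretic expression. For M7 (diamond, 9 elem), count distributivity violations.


Distributive law: a ^ (b v c) = (a ^ b) v (a ^ c).
Check all 9^3 = 729 ordered triples (a,b,c).
  e.g. a=a1, b=a2, c=a3: lhs=a1 != rhs=0
  e.g. a=a1, b=a2, c=a4: lhs=a1 != rhs=0
Total violating triples: 210


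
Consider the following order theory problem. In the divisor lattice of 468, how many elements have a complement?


An element a is complemented if some b has a meet b = bottom, a join b = top.
a is complemented iff gcd(a, n/a)=1, i.e. a is a unitary divisor of 468.
Complemented elements: 1, 4, 9, 13, 36, 52, ... (2 more)
Count: 8


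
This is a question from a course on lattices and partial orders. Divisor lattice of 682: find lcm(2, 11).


In a divisor lattice, join = lcm (least common multiple).
gcd(2,11) = 1
lcm(2,11) = 2*11/gcd = 22/1 = 22


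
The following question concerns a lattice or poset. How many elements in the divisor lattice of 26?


Divisors of 26: [1, 2, 13, 26]
Count: 4


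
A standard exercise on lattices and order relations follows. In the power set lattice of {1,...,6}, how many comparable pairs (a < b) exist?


A comparable pair {a,b} has a < b or b < a in the order.
Count unordered pairs where one element is strictly below the other.
Examples: {{},{1}}, {{},{2}}, {{},{3}}, {{},{4}}, ...
Total comparable pairs: 665


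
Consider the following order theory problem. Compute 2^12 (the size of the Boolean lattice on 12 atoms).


Power set = 2^n.
2^12 = 4096


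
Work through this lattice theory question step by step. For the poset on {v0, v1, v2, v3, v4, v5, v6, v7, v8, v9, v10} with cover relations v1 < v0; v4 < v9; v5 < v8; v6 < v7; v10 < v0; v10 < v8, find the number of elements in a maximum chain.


A chain is a totally ordered subset; we count the number of elements in a maximum chain.
Compute, for each element x, the size of the longest chain ending at x:
  v1: 1
  v2: 1
  v3: 1
  v4: 1
  v5: 1
  v6: 1
  ...
A maximum chain: v1 < v0
Number of elements in the longest chain: 2


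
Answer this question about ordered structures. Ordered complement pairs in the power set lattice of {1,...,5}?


Complement pair (a,b): a meet b = bottom, a join b = top.
Here: A intersect B = {} and A union B = {1,...,5}.
Pairs found: ({},{1,2,3,4,5}), ({1},{2,3,4,5}), ({2},{1,3,4,5}), ({3},{1,2,4,5}), ... (28 more)
Total ordered pairs: 32


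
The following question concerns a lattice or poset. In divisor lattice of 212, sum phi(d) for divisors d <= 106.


Divisors of 212 up to 106: [1, 2, 4, 53, 106]
phi values: [1, 1, 2, 52, 52]
Sum = 108


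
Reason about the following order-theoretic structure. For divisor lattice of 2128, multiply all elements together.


Divisors of 2128: [1, 2, 4, 7, 8, 14, 16, 19, 28, 38, 56, 76, 112, 133, 152, 266, 304, 532, 1064, 2128]
Product = n^(d(n)/2) = 2128^(20/2)
Product = 1904216115203087105084361407463424


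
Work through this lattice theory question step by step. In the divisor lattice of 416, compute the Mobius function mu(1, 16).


In a divisor lattice, mu(a,b) = mu(b/a) where mu is the classical Mobius function.
b/a = 16/1 = 16
Prime factorization of 16: primes [2]
16 is not squarefree, so mu(16) = 0


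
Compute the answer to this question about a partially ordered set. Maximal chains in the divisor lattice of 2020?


A maximal chain goes from the minimum element to a maximal element via cover relations.
Counting all min-to-max paths in the cover graph.
Total maximal chains: 12


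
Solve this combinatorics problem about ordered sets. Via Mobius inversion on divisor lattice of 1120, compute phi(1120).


phi(n) = n * prod_{p|n} (1 - 1/p).
Prime divisors of 1120: [2, 5, 7]
phi(1120) = 1120 * (1 - 1/2) * (1 - 1/5) * (1 - 1/7)
phi(1120) = 384


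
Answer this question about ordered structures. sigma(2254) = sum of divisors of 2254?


sigma(n) = sum of divisors.
Divisors of 2254: [1, 2, 7, 14, 23, 46, 49, 98, 161, 322, 1127, 2254]
Sum = 4104
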